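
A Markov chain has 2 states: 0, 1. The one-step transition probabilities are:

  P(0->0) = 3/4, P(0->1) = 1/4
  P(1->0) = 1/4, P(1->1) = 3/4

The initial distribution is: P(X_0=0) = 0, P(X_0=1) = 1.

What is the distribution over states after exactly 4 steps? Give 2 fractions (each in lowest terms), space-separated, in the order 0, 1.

Answer: 15/32 17/32

Derivation:
Propagating the distribution step by step (d_{t+1} = d_t * P):
d_0 = (0=0, 1=1)
  d_1[0] = 0*3/4 + 1*1/4 = 1/4
  d_1[1] = 0*1/4 + 1*3/4 = 3/4
d_1 = (0=1/4, 1=3/4)
  d_2[0] = 1/4*3/4 + 3/4*1/4 = 3/8
  d_2[1] = 1/4*1/4 + 3/4*3/4 = 5/8
d_2 = (0=3/8, 1=5/8)
  d_3[0] = 3/8*3/4 + 5/8*1/4 = 7/16
  d_3[1] = 3/8*1/4 + 5/8*3/4 = 9/16
d_3 = (0=7/16, 1=9/16)
  d_4[0] = 7/16*3/4 + 9/16*1/4 = 15/32
  d_4[1] = 7/16*1/4 + 9/16*3/4 = 17/32
d_4 = (0=15/32, 1=17/32)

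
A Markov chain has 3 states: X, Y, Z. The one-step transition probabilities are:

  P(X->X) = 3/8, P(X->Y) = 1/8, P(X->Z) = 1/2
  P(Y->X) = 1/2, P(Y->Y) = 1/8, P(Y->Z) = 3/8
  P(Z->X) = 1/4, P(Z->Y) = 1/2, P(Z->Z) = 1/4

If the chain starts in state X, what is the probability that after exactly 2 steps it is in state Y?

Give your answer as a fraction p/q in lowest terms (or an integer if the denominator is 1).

Answer: 5/16

Derivation:
Computing P^2 by repeated multiplication:
P^1 =
  X: [3/8, 1/8, 1/2]
  Y: [1/2, 1/8, 3/8]
  Z: [1/4, 1/2, 1/4]
P^2 =
  X: [21/64, 5/16, 23/64]
  Y: [11/32, 17/64, 25/64]
  Z: [13/32, 7/32, 3/8]

(P^2)[X -> Y] = 5/16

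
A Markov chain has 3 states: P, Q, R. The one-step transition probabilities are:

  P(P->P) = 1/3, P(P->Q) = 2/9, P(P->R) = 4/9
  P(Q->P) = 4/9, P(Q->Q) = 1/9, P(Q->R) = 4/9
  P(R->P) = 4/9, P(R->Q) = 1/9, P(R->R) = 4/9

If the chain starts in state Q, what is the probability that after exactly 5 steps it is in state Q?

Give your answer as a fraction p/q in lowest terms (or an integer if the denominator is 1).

Computing P^5 by repeated multiplication:
P^1 =
  P: [1/3, 2/9, 4/9]
  Q: [4/9, 1/9, 4/9]
  R: [4/9, 1/9, 4/9]
P^2 =
  P: [11/27, 4/27, 4/9]
  Q: [32/81, 13/81, 4/9]
  R: [32/81, 13/81, 4/9]
P^3 =
  P: [97/243, 38/243, 4/9]
  Q: [292/729, 113/729, 4/9]
  R: [292/729, 113/729, 4/9]
P^4 =
  P: [875/2187, 340/2187, 4/9]
  Q: [2624/6561, 1021/6561, 4/9]
  R: [2624/6561, 1021/6561, 4/9]
P^5 =
  P: [7873/19683, 3062/19683, 4/9]
  Q: [23620/59049, 9185/59049, 4/9]
  R: [23620/59049, 9185/59049, 4/9]

(P^5)[Q -> Q] = 9185/59049

Answer: 9185/59049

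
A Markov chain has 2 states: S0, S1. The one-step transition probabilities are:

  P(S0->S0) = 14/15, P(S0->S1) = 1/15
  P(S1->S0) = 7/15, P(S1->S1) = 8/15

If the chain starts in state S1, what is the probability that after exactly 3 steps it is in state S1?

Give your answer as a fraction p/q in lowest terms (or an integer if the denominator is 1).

Answer: 722/3375

Derivation:
Computing P^3 by repeated multiplication:
P^1 =
  S0: [14/15, 1/15]
  S1: [7/15, 8/15]
P^2 =
  S0: [203/225, 22/225]
  S1: [154/225, 71/225]
P^3 =
  S0: [2996/3375, 379/3375]
  S1: [2653/3375, 722/3375]

(P^3)[S1 -> S1] = 722/3375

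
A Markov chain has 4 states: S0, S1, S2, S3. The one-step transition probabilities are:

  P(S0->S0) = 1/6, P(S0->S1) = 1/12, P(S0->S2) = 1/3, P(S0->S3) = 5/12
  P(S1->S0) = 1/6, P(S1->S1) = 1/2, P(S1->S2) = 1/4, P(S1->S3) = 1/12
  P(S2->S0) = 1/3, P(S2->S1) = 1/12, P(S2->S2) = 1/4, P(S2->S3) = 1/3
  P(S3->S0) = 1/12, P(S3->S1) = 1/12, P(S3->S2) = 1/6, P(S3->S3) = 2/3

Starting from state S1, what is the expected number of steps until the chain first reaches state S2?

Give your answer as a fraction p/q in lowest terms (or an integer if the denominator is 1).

Answer: 768/181

Derivation:
Let h_i = expected steps to first reach S2 from state i.
Boundary: h_S2 = 0.
First-step equations for the other states:
  h_S0 = 1 + 1/6*h_S0 + 1/12*h_S1 + 1/3*h_S2 + 5/12*h_S3
  h_S1 = 1 + 1/6*h_S0 + 1/2*h_S1 + 1/4*h_S2 + 1/12*h_S3
  h_S3 = 1 + 1/12*h_S0 + 1/12*h_S1 + 1/6*h_S2 + 2/3*h_S3

Substituting h_S2 = 0 and rearranging gives the linear system (I - Q) h = 1:
  [5/6, -1/12, -5/12] . (h_S0, h_S1, h_S3) = 1
  [-1/6, 1/2, -1/12] . (h_S0, h_S1, h_S3) = 1
  [-1/12, -1/12, 1/3] . (h_S0, h_S1, h_S3) = 1

Solving yields:
  h_S0 = 756/181
  h_S1 = 768/181
  h_S3 = 924/181

Starting state is S1, so the expected hitting time is h_S1 = 768/181.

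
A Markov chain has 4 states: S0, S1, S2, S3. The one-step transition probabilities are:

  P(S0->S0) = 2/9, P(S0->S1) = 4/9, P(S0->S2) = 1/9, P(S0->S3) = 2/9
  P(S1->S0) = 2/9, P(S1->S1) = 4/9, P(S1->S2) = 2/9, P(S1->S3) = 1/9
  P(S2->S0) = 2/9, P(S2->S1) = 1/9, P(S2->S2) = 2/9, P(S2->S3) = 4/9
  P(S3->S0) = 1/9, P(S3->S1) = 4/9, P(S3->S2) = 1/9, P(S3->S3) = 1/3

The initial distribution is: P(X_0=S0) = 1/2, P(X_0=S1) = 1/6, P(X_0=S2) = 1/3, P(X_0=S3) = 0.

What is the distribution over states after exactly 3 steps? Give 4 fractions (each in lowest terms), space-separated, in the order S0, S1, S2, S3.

Answer: 283/1458 7/18 14/81 178/729

Derivation:
Propagating the distribution step by step (d_{t+1} = d_t * P):
d_0 = (S0=1/2, S1=1/6, S2=1/3, S3=0)
  d_1[S0] = 1/2*2/9 + 1/6*2/9 + 1/3*2/9 + 0*1/9 = 2/9
  d_1[S1] = 1/2*4/9 + 1/6*4/9 + 1/3*1/9 + 0*4/9 = 1/3
  d_1[S2] = 1/2*1/9 + 1/6*2/9 + 1/3*2/9 + 0*1/9 = 1/6
  d_1[S3] = 1/2*2/9 + 1/6*1/9 + 1/3*4/9 + 0*1/3 = 5/18
d_1 = (S0=2/9, S1=1/3, S2=1/6, S3=5/18)
  d_2[S0] = 2/9*2/9 + 1/3*2/9 + 1/6*2/9 + 5/18*1/9 = 31/162
  d_2[S1] = 2/9*4/9 + 1/3*4/9 + 1/6*1/9 + 5/18*4/9 = 7/18
  d_2[S2] = 2/9*1/9 + 1/3*2/9 + 1/6*2/9 + 5/18*1/9 = 1/6
  d_2[S3] = 2/9*2/9 + 1/3*1/9 + 1/6*4/9 + 5/18*1/3 = 41/162
d_2 = (S0=31/162, S1=7/18, S2=1/6, S3=41/162)
  d_3[S0] = 31/162*2/9 + 7/18*2/9 + 1/6*2/9 + 41/162*1/9 = 283/1458
  d_3[S1] = 31/162*4/9 + 7/18*4/9 + 1/6*1/9 + 41/162*4/9 = 7/18
  d_3[S2] = 31/162*1/9 + 7/18*2/9 + 1/6*2/9 + 41/162*1/9 = 14/81
  d_3[S3] = 31/162*2/9 + 7/18*1/9 + 1/6*4/9 + 41/162*1/3 = 178/729
d_3 = (S0=283/1458, S1=7/18, S2=14/81, S3=178/729)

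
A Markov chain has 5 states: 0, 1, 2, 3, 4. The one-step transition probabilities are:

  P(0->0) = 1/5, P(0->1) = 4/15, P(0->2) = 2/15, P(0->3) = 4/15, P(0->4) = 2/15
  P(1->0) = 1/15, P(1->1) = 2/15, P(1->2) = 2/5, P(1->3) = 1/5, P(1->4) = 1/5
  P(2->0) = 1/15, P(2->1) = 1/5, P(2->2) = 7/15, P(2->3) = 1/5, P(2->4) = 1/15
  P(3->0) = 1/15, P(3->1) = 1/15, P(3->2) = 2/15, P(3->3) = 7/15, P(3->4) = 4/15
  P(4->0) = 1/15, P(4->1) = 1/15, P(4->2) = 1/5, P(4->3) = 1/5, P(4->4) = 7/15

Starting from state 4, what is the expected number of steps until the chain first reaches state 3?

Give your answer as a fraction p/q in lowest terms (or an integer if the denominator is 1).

Answer: 39/8

Derivation:
Let h_i = expected steps to first reach 3 from state i.
Boundary: h_3 = 0.
First-step equations for the other states:
  h_0 = 1 + 1/5*h_0 + 4/15*h_1 + 2/15*h_2 + 4/15*h_3 + 2/15*h_4
  h_1 = 1 + 1/15*h_0 + 2/15*h_1 + 2/5*h_2 + 1/5*h_3 + 1/5*h_4
  h_2 = 1 + 1/15*h_0 + 1/5*h_1 + 7/15*h_2 + 1/5*h_3 + 1/15*h_4
  h_4 = 1 + 1/15*h_0 + 1/15*h_1 + 1/5*h_2 + 1/5*h_3 + 7/15*h_4

Substituting h_3 = 0 and rearranging gives the linear system (I - Q) h = 1:
  [4/5, -4/15, -2/15, -2/15] . (h_0, h_1, h_2, h_4) = 1
  [-1/15, 13/15, -2/5, -1/5] . (h_0, h_1, h_2, h_4) = 1
  [-1/15, -1/5, 8/15, -1/15] . (h_0, h_1, h_2, h_4) = 1
  [-1/15, -1/15, -1/5, 8/15] . (h_0, h_1, h_2, h_4) = 1

Solving yields:
  h_0 = 9/2
  h_1 = 39/8
  h_2 = 39/8
  h_4 = 39/8

Starting state is 4, so the expected hitting time is h_4 = 39/8.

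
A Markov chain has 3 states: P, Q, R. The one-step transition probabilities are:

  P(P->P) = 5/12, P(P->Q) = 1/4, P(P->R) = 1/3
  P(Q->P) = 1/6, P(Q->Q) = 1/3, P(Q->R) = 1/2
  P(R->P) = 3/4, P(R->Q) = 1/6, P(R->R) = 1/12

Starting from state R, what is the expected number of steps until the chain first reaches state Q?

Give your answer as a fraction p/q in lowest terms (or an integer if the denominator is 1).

Let h_i = expected steps to first reach Q from state i.
Boundary: h_Q = 0.
First-step equations for the other states:
  h_P = 1 + 5/12*h_P + 1/4*h_Q + 1/3*h_R
  h_R = 1 + 3/4*h_P + 1/6*h_Q + 1/12*h_R

Substituting h_Q = 0 and rearranging gives the linear system (I - Q) h = 1:
  [7/12, -1/3] . (h_P, h_R) = 1
  [-3/4, 11/12] . (h_P, h_R) = 1

Solving yields:
  h_P = 180/41
  h_R = 192/41

Starting state is R, so the expected hitting time is h_R = 192/41.

Answer: 192/41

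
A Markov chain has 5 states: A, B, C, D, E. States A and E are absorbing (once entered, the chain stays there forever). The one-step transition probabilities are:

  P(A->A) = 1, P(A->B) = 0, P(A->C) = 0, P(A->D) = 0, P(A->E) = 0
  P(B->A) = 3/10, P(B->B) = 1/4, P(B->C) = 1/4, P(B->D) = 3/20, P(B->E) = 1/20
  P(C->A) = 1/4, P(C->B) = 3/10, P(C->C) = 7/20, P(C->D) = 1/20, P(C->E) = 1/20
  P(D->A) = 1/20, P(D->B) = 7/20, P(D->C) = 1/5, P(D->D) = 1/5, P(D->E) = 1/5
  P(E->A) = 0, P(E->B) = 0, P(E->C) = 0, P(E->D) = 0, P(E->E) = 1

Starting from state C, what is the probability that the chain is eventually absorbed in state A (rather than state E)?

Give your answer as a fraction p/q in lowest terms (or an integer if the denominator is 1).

Answer: 873/1100

Derivation:
Let a_i = P(absorbed in A | start in state i).
Boundary conditions: a_A = 1, a_E = 0.
For each transient state i, a_i = sum_j P(i->j) * a_j:
  a_B = 3/10*a_A + 1/4*a_B + 1/4*a_C + 3/20*a_D + 1/20*a_E
  a_C = 1/4*a_A + 3/10*a_B + 7/20*a_C + 1/20*a_D + 1/20*a_E
  a_D = 1/20*a_A + 7/20*a_B + 1/5*a_C + 1/5*a_D + 1/5*a_E

Substituting a_A = 1 and a_E = 0, rearrange to (I - Q) a = r where r[i] = P(i -> A):
  [3/4, -1/4, -3/20] . (a_B, a_C, a_D) = 3/10
  [-3/10, 13/20, -1/20] . (a_B, a_C, a_D) = 1/4
  [-7/20, -1/5, 4/5] . (a_B, a_C, a_D) = 1/20

Solving yields:
  a_B = 216/275
  a_C = 873/1100
  a_D = 133/220

Starting state is C, so the absorption probability is a_C = 873/1100.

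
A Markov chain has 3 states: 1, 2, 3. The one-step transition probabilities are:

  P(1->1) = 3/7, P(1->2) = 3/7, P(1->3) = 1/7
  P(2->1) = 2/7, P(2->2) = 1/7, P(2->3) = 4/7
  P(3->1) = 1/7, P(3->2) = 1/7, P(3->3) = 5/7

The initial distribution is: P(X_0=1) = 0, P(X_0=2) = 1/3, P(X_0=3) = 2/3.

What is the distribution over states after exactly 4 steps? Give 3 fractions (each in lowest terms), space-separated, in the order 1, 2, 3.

Answer: 1720/7203 503/2401 3974/7203

Derivation:
Propagating the distribution step by step (d_{t+1} = d_t * P):
d_0 = (1=0, 2=1/3, 3=2/3)
  d_1[1] = 0*3/7 + 1/3*2/7 + 2/3*1/7 = 4/21
  d_1[2] = 0*3/7 + 1/3*1/7 + 2/3*1/7 = 1/7
  d_1[3] = 0*1/7 + 1/3*4/7 + 2/3*5/7 = 2/3
d_1 = (1=4/21, 2=1/7, 3=2/3)
  d_2[1] = 4/21*3/7 + 1/7*2/7 + 2/3*1/7 = 32/147
  d_2[2] = 4/21*3/7 + 1/7*1/7 + 2/3*1/7 = 29/147
  d_2[3] = 4/21*1/7 + 1/7*4/7 + 2/3*5/7 = 86/147
d_2 = (1=32/147, 2=29/147, 3=86/147)
  d_3[1] = 32/147*3/7 + 29/147*2/7 + 86/147*1/7 = 80/343
  d_3[2] = 32/147*3/7 + 29/147*1/7 + 86/147*1/7 = 211/1029
  d_3[3] = 32/147*1/7 + 29/147*4/7 + 86/147*5/7 = 578/1029
d_3 = (1=80/343, 2=211/1029, 3=578/1029)
  d_4[1] = 80/343*3/7 + 211/1029*2/7 + 578/1029*1/7 = 1720/7203
  d_4[2] = 80/343*3/7 + 211/1029*1/7 + 578/1029*1/7 = 503/2401
  d_4[3] = 80/343*1/7 + 211/1029*4/7 + 578/1029*5/7 = 3974/7203
d_4 = (1=1720/7203, 2=503/2401, 3=3974/7203)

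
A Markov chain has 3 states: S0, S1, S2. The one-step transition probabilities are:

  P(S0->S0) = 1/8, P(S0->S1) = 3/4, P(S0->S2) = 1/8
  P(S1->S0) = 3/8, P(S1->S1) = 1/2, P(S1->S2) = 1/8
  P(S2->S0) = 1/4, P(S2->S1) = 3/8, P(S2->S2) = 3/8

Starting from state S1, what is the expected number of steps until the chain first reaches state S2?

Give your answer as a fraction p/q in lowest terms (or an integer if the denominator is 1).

Answer: 8

Derivation:
Let h_i = expected steps to first reach S2 from state i.
Boundary: h_S2 = 0.
First-step equations for the other states:
  h_S0 = 1 + 1/8*h_S0 + 3/4*h_S1 + 1/8*h_S2
  h_S1 = 1 + 3/8*h_S0 + 1/2*h_S1 + 1/8*h_S2

Substituting h_S2 = 0 and rearranging gives the linear system (I - Q) h = 1:
  [7/8, -3/4] . (h_S0, h_S1) = 1
  [-3/8, 1/2] . (h_S0, h_S1) = 1

Solving yields:
  h_S0 = 8
  h_S1 = 8

Starting state is S1, so the expected hitting time is h_S1 = 8.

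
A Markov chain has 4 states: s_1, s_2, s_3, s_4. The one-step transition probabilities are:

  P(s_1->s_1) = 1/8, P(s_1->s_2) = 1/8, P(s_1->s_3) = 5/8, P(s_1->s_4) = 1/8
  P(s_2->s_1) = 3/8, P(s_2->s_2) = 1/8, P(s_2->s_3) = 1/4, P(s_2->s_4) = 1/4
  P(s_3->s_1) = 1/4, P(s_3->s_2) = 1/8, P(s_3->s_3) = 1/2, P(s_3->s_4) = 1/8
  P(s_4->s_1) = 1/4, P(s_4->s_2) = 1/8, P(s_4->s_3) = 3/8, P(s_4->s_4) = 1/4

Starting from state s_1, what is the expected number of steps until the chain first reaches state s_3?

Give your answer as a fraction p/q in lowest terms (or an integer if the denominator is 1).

Answer: 448/241

Derivation:
Let h_i = expected steps to first reach s_3 from state i.
Boundary: h_s_3 = 0.
First-step equations for the other states:
  h_s_1 = 1 + 1/8*h_s_1 + 1/8*h_s_2 + 5/8*h_s_3 + 1/8*h_s_4
  h_s_2 = 1 + 3/8*h_s_1 + 1/8*h_s_2 + 1/4*h_s_3 + 1/4*h_s_4
  h_s_4 = 1 + 1/4*h_s_1 + 1/8*h_s_2 + 3/8*h_s_3 + 1/4*h_s_4

Substituting h_s_3 = 0 and rearranging gives the linear system (I - Q) h = 1:
  [7/8, -1/8, -1/8] . (h_s_1, h_s_2, h_s_4) = 1
  [-3/8, 7/8, -1/4] . (h_s_1, h_s_2, h_s_4) = 1
  [-1/4, -1/8, 3/4] . (h_s_1, h_s_2, h_s_4) = 1

Solving yields:
  h_s_1 = 448/241
  h_s_2 = 632/241
  h_s_4 = 576/241

Starting state is s_1, so the expected hitting time is h_s_1 = 448/241.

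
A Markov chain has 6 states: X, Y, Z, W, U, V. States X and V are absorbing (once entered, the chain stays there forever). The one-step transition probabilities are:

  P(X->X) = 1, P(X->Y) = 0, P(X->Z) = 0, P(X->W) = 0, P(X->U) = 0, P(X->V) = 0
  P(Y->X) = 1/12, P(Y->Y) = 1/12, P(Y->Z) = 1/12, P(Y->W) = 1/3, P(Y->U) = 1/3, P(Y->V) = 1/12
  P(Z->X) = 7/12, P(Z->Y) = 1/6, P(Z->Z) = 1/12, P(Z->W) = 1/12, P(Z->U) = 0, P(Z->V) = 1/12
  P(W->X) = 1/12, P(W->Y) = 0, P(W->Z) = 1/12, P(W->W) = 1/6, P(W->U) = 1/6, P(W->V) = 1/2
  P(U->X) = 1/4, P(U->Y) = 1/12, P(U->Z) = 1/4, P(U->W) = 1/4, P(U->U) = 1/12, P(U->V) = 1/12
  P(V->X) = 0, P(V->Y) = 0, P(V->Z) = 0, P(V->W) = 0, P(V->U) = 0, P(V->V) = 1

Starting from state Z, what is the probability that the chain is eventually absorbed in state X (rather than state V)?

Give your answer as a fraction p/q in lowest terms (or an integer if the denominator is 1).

Let a_i = P(absorbed in X | start in state i).
Boundary conditions: a_X = 1, a_V = 0.
For each transient state i, a_i = sum_j P(i->j) * a_j:
  a_Y = 1/12*a_X + 1/12*a_Y + 1/12*a_Z + 1/3*a_W + 1/3*a_U + 1/12*a_V
  a_Z = 7/12*a_X + 1/6*a_Y + 1/12*a_Z + 1/12*a_W + 0*a_U + 1/12*a_V
  a_W = 1/12*a_X + 0*a_Y + 1/12*a_Z + 1/6*a_W + 1/6*a_U + 1/2*a_V
  a_U = 1/4*a_X + 1/12*a_Y + 1/4*a_Z + 1/4*a_W + 1/12*a_U + 1/12*a_V

Substituting a_X = 1 and a_V = 0, rearrange to (I - Q) a = r where r[i] = P(i -> X):
  [11/12, -1/12, -1/3, -1/3] . (a_Y, a_Z, a_W, a_U) = 1/12
  [-1/6, 11/12, -1/12, 0] . (a_Y, a_Z, a_W, a_U) = 7/12
  [0, -1/12, 5/6, -1/6] . (a_Y, a_Z, a_W, a_U) = 1/12
  [-1/12, -1/4, -1/4, 11/12] . (a_Y, a_Z, a_W, a_U) = 1/4

Solving yields:
  a_Y = 5472/11263
  a_Z = 8465/11263
  a_W = 3330/11263
  a_U = 6786/11263

Starting state is Z, so the absorption probability is a_Z = 8465/11263.

Answer: 8465/11263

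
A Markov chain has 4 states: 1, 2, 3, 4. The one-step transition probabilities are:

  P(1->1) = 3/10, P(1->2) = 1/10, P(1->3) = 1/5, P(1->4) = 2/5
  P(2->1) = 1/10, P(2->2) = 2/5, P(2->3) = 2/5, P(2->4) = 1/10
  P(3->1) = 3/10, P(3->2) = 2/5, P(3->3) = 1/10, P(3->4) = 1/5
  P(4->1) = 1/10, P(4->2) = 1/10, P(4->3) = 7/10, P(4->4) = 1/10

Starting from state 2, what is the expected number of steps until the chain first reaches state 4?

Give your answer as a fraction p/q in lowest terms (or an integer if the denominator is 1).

Let h_i = expected steps to first reach 4 from state i.
Boundary: h_4 = 0.
First-step equations for the other states:
  h_1 = 1 + 3/10*h_1 + 1/10*h_2 + 1/5*h_3 + 2/5*h_4
  h_2 = 1 + 1/10*h_1 + 2/5*h_2 + 2/5*h_3 + 1/10*h_4
  h_3 = 1 + 3/10*h_1 + 2/5*h_2 + 1/10*h_3 + 1/5*h_4

Substituting h_4 = 0 and rearranging gives the linear system (I - Q) h = 1:
  [7/10, -1/10, -1/5] . (h_1, h_2, h_3) = 1
  [-1/10, 3/5, -2/5] . (h_1, h_2, h_3) = 1
  [-3/10, -2/5, 9/10] . (h_1, h_2, h_3) = 1

Solving yields:
  h_1 = 710/201
  h_2 = 360/67
  h_3 = 940/201

Starting state is 2, so the expected hitting time is h_2 = 360/67.

Answer: 360/67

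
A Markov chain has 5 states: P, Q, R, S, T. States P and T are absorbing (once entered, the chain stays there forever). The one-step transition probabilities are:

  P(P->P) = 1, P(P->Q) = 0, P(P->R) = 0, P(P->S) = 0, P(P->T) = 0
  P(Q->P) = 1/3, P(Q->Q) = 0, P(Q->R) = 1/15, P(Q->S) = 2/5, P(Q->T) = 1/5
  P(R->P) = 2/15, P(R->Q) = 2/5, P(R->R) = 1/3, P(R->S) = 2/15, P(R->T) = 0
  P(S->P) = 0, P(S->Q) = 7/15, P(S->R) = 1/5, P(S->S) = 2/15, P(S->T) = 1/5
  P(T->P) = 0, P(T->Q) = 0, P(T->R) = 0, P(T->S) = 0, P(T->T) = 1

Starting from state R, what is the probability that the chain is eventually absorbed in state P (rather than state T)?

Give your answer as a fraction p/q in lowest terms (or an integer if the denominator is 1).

Answer: 383/620

Derivation:
Let a_i = P(absorbed in P | start in state i).
Boundary conditions: a_P = 1, a_T = 0.
For each transient state i, a_i = sum_j P(i->j) * a_j:
  a_Q = 1/3*a_P + 0*a_Q + 1/15*a_R + 2/5*a_S + 1/5*a_T
  a_R = 2/15*a_P + 2/5*a_Q + 1/3*a_R + 2/15*a_S + 0*a_T
  a_S = 0*a_P + 7/15*a_Q + 1/5*a_R + 2/15*a_S + 1/5*a_T

Substituting a_P = 1 and a_T = 0, rearrange to (I - Q) a = r where r[i] = P(i -> P):
  [1, -1/15, -2/5] . (a_Q, a_R, a_S) = 1/3
  [-2/5, 2/3, -2/15] . (a_Q, a_R, a_S) = 2/15
  [-7/15, -1/5, 13/15] . (a_Q, a_R, a_S) = 0

Solving yields:
  a_Q = 11/20
  a_R = 383/620
  a_S = 68/155

Starting state is R, so the absorption probability is a_R = 383/620.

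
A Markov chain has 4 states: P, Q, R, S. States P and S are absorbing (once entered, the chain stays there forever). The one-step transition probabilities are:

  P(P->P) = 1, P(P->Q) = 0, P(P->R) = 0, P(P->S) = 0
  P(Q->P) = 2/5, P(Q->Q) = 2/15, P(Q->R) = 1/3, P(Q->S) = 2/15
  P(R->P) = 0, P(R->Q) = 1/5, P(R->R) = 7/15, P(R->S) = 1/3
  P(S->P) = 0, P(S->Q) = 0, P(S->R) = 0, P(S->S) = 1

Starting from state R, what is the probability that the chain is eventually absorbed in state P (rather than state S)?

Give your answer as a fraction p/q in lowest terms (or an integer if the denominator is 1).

Let a_i = P(absorbed in P | start in state i).
Boundary conditions: a_P = 1, a_S = 0.
For each transient state i, a_i = sum_j P(i->j) * a_j:
  a_Q = 2/5*a_P + 2/15*a_Q + 1/3*a_R + 2/15*a_S
  a_R = 0*a_P + 1/5*a_Q + 7/15*a_R + 1/3*a_S

Substituting a_P = 1 and a_S = 0, rearrange to (I - Q) a = r where r[i] = P(i -> P):
  [13/15, -1/3] . (a_Q, a_R) = 2/5
  [-1/5, 8/15] . (a_Q, a_R) = 0

Solving yields:
  a_Q = 48/89
  a_R = 18/89

Starting state is R, so the absorption probability is a_R = 18/89.

Answer: 18/89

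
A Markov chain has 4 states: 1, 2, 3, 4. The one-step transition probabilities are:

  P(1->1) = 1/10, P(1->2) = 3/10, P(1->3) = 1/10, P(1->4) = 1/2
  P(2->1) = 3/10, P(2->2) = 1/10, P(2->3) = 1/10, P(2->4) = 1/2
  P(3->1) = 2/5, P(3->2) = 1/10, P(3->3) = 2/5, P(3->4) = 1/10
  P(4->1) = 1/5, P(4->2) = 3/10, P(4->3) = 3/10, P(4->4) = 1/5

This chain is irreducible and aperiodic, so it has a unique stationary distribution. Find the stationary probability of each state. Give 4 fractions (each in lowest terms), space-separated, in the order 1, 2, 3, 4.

Answer: 289/1188 251/1188 23/99 31/99

Derivation:
The stationary distribution satisfies pi = pi * P, i.e.:
  pi_1 = 1/10*pi_1 + 3/10*pi_2 + 2/5*pi_3 + 1/5*pi_4
  pi_2 = 3/10*pi_1 + 1/10*pi_2 + 1/10*pi_3 + 3/10*pi_4
  pi_3 = 1/10*pi_1 + 1/10*pi_2 + 2/5*pi_3 + 3/10*pi_4
  pi_4 = 1/2*pi_1 + 1/2*pi_2 + 1/10*pi_3 + 1/5*pi_4
with normalization: pi_1 + pi_2 + pi_3 + pi_4 = 1.

Using the first 3 balance equations plus normalization, the linear system A*pi = b is:
  [-9/10, 3/10, 2/5, 1/5] . pi = 0
  [3/10, -9/10, 1/10, 3/10] . pi = 0
  [1/10, 1/10, -3/5, 3/10] . pi = 0
  [1, 1, 1, 1] . pi = 1

Solving yields:
  pi_1 = 289/1188
  pi_2 = 251/1188
  pi_3 = 23/99
  pi_4 = 31/99

Verification (pi * P):
  289/1188*1/10 + 251/1188*3/10 + 23/99*2/5 + 31/99*1/5 = 289/1188 = pi_1  (ok)
  289/1188*3/10 + 251/1188*1/10 + 23/99*1/10 + 31/99*3/10 = 251/1188 = pi_2  (ok)
  289/1188*1/10 + 251/1188*1/10 + 23/99*2/5 + 31/99*3/10 = 23/99 = pi_3  (ok)
  289/1188*1/2 + 251/1188*1/2 + 23/99*1/10 + 31/99*1/5 = 31/99 = pi_4  (ok)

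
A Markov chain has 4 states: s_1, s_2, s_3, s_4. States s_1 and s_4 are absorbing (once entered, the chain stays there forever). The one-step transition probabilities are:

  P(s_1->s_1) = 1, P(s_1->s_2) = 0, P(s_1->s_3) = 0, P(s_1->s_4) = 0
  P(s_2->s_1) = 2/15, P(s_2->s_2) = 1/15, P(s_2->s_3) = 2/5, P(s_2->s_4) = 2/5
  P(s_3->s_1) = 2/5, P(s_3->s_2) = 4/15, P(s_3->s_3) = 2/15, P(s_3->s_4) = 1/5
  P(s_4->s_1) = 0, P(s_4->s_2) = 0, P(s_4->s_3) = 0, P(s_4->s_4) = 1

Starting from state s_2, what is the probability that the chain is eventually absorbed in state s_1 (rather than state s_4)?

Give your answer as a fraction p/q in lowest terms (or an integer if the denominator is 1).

Let a_i = P(absorbed in s_1 | start in state i).
Boundary conditions: a_s_1 = 1, a_s_4 = 0.
For each transient state i, a_i = sum_j P(i->j) * a_j:
  a_s_2 = 2/15*a_s_1 + 1/15*a_s_2 + 2/5*a_s_3 + 2/5*a_s_4
  a_s_3 = 2/5*a_s_1 + 4/15*a_s_2 + 2/15*a_s_3 + 1/5*a_s_4

Substituting a_s_1 = 1 and a_s_4 = 0, rearrange to (I - Q) a = r where r[i] = P(i -> s_1):
  [14/15, -2/5] . (a_s_2, a_s_3) = 2/15
  [-4/15, 13/15] . (a_s_2, a_s_3) = 2/5

Solving yields:
  a_s_2 = 31/79
  a_s_3 = 46/79

Starting state is s_2, so the absorption probability is a_s_2 = 31/79.

Answer: 31/79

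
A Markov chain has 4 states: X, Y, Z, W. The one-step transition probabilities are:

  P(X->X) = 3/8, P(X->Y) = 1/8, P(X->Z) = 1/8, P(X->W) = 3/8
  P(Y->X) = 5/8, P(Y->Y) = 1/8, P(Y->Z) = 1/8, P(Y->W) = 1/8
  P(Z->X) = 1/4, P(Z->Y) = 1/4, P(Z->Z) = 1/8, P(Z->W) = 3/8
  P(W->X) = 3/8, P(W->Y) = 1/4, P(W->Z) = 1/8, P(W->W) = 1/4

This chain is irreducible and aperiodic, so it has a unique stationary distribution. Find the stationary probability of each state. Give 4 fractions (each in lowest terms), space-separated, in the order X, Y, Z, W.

The stationary distribution satisfies pi = pi * P, i.e.:
  pi_X = 3/8*pi_X + 5/8*pi_Y + 1/4*pi_Z + 3/8*pi_W
  pi_Y = 1/8*pi_X + 1/8*pi_Y + 1/4*pi_Z + 1/4*pi_W
  pi_Z = 1/8*pi_X + 1/8*pi_Y + 1/8*pi_Z + 1/8*pi_W
  pi_W = 3/8*pi_X + 1/8*pi_Y + 3/8*pi_Z + 1/4*pi_W
with normalization: pi_X + pi_Y + pi_Z + pi_W = 1.

Using the first 3 balance equations plus normalization, the linear system A*pi = b is:
  [-5/8, 5/8, 1/4, 3/8] . pi = 0
  [1/8, -7/8, 1/4, 1/4] . pi = 0
  [1/8, 1/8, -7/8, 1/8] . pi = 0
  [1, 1, 1, 1] . pi = 1

Solving yields:
  pi_X = 239/592
  pi_Y = 105/592
  pi_Z = 1/8
  pi_W = 87/296

Verification (pi * P):
  239/592*3/8 + 105/592*5/8 + 1/8*1/4 + 87/296*3/8 = 239/592 = pi_X  (ok)
  239/592*1/8 + 105/592*1/8 + 1/8*1/4 + 87/296*1/4 = 105/592 = pi_Y  (ok)
  239/592*1/8 + 105/592*1/8 + 1/8*1/8 + 87/296*1/8 = 1/8 = pi_Z  (ok)
  239/592*3/8 + 105/592*1/8 + 1/8*3/8 + 87/296*1/4 = 87/296 = pi_W  (ok)

Answer: 239/592 105/592 1/8 87/296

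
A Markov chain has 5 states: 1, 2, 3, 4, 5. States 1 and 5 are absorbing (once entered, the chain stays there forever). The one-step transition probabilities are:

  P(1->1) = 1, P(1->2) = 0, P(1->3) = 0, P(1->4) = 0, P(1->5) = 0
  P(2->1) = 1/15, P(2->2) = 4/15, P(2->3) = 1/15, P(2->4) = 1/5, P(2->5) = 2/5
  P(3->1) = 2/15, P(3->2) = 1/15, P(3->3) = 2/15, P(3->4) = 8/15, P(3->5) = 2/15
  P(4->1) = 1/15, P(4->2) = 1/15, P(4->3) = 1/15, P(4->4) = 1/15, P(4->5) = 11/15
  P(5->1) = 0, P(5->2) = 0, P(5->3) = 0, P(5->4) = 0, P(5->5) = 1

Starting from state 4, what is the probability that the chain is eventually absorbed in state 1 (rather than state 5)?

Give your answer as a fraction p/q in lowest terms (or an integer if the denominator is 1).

Answer: 18/185

Derivation:
Let a_i = P(absorbed in 1 | start in state i).
Boundary conditions: a_1 = 1, a_5 = 0.
For each transient state i, a_i = sum_j P(i->j) * a_j:
  a_2 = 1/15*a_1 + 4/15*a_2 + 1/15*a_3 + 1/5*a_4 + 2/5*a_5
  a_3 = 2/15*a_1 + 1/15*a_2 + 2/15*a_3 + 8/15*a_4 + 2/15*a_5
  a_4 = 1/15*a_1 + 1/15*a_2 + 1/15*a_3 + 1/15*a_4 + 11/15*a_5

Substituting a_1 = 1 and a_5 = 0, rearrange to (I - Q) a = r where r[i] = P(i -> 1):
  [11/15, -1/15, -1/5] . (a_2, a_3, a_4) = 1/15
  [-1/15, 13/15, -8/15] . (a_2, a_3, a_4) = 2/15
  [-1/15, -1/15, 14/15] . (a_2, a_3, a_4) = 1/15

Solving yields:
  a_2 = 51/370
  a_3 = 83/370
  a_4 = 18/185

Starting state is 4, so the absorption probability is a_4 = 18/185.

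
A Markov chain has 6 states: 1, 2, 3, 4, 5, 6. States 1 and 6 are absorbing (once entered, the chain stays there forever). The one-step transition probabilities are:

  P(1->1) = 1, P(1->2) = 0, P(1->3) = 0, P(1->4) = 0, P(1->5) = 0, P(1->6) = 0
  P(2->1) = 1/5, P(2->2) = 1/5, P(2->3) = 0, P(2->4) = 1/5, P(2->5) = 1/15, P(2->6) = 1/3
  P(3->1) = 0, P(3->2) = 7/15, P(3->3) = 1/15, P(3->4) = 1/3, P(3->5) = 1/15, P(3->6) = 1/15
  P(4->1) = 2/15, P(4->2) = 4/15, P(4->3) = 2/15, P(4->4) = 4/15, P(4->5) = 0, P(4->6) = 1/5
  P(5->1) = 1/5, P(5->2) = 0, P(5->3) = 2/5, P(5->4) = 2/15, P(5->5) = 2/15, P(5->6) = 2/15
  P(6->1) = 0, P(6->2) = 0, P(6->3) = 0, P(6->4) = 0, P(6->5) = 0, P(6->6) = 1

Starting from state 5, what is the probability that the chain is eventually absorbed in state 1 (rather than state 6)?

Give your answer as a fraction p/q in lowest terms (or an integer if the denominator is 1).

Answer: 2091/4561

Derivation:
Let a_i = P(absorbed in 1 | start in state i).
Boundary conditions: a_1 = 1, a_6 = 0.
For each transient state i, a_i = sum_j P(i->j) * a_j:
  a_2 = 1/5*a_1 + 1/5*a_2 + 0*a_3 + 1/5*a_4 + 1/15*a_5 + 1/3*a_6
  a_3 = 0*a_1 + 7/15*a_2 + 1/15*a_3 + 1/3*a_4 + 1/15*a_5 + 1/15*a_6
  a_4 = 2/15*a_1 + 4/15*a_2 + 2/15*a_3 + 4/15*a_4 + 0*a_5 + 1/5*a_6
  a_5 = 1/5*a_1 + 0*a_2 + 2/5*a_3 + 2/15*a_4 + 2/15*a_5 + 2/15*a_6

Substituting a_1 = 1 and a_6 = 0, rearrange to (I - Q) a = r where r[i] = P(i -> 1):
  [4/5, 0, -1/5, -1/15] . (a_2, a_3, a_4, a_5) = 1/5
  [-7/15, 14/15, -1/3, -1/15] . (a_2, a_3, a_4, a_5) = 0
  [-4/15, -2/15, 11/15, 0] . (a_2, a_3, a_4, a_5) = 2/15
  [0, -2/5, -2/15, 13/15] . (a_2, a_3, a_4, a_5) = 1/5

Solving yields:
  a_2 = 1757/4561
  a_3 = 1660/4561
  a_4 = 1770/4561
  a_5 = 2091/4561

Starting state is 5, so the absorption probability is a_5 = 2091/4561.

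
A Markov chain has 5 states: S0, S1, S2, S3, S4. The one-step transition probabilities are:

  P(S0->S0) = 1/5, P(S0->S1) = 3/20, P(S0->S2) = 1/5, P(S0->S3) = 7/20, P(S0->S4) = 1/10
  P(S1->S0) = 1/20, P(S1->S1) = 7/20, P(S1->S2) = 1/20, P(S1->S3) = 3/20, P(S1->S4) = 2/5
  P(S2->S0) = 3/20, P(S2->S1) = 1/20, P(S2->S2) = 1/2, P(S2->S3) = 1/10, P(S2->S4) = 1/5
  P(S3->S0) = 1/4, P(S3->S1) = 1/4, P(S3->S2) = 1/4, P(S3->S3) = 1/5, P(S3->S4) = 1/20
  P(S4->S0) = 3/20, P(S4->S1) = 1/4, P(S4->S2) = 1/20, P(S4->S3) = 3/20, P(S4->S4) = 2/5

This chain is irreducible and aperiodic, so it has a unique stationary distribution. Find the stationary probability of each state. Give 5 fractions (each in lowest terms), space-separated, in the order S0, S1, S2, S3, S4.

Answer: 5386/34967 15147/69934 95/479 6290/34967 17565/69934

Derivation:
The stationary distribution satisfies pi = pi * P, i.e.:
  pi_S0 = 1/5*pi_S0 + 1/20*pi_S1 + 3/20*pi_S2 + 1/4*pi_S3 + 3/20*pi_S4
  pi_S1 = 3/20*pi_S0 + 7/20*pi_S1 + 1/20*pi_S2 + 1/4*pi_S3 + 1/4*pi_S4
  pi_S2 = 1/5*pi_S0 + 1/20*pi_S1 + 1/2*pi_S2 + 1/4*pi_S3 + 1/20*pi_S4
  pi_S3 = 7/20*pi_S0 + 3/20*pi_S1 + 1/10*pi_S2 + 1/5*pi_S3 + 3/20*pi_S4
  pi_S4 = 1/10*pi_S0 + 2/5*pi_S1 + 1/5*pi_S2 + 1/20*pi_S3 + 2/5*pi_S4
with normalization: pi_S0 + pi_S1 + pi_S2 + pi_S3 + pi_S4 = 1.

Using the first 4 balance equations plus normalization, the linear system A*pi = b is:
  [-4/5, 1/20, 3/20, 1/4, 3/20] . pi = 0
  [3/20, -13/20, 1/20, 1/4, 1/4] . pi = 0
  [1/5, 1/20, -1/2, 1/4, 1/20] . pi = 0
  [7/20, 3/20, 1/10, -4/5, 3/20] . pi = 0
  [1, 1, 1, 1, 1] . pi = 1

Solving yields:
  pi_S0 = 5386/34967
  pi_S1 = 15147/69934
  pi_S2 = 95/479
  pi_S3 = 6290/34967
  pi_S4 = 17565/69934

Verification (pi * P):
  5386/34967*1/5 + 15147/69934*1/20 + 95/479*3/20 + 6290/34967*1/4 + 17565/69934*3/20 = 5386/34967 = pi_S0  (ok)
  5386/34967*3/20 + 15147/69934*7/20 + 95/479*1/20 + 6290/34967*1/4 + 17565/69934*1/4 = 15147/69934 = pi_S1  (ok)
  5386/34967*1/5 + 15147/69934*1/20 + 95/479*1/2 + 6290/34967*1/4 + 17565/69934*1/20 = 95/479 = pi_S2  (ok)
  5386/34967*7/20 + 15147/69934*3/20 + 95/479*1/10 + 6290/34967*1/5 + 17565/69934*3/20 = 6290/34967 = pi_S3  (ok)
  5386/34967*1/10 + 15147/69934*2/5 + 95/479*1/5 + 6290/34967*1/20 + 17565/69934*2/5 = 17565/69934 = pi_S4  (ok)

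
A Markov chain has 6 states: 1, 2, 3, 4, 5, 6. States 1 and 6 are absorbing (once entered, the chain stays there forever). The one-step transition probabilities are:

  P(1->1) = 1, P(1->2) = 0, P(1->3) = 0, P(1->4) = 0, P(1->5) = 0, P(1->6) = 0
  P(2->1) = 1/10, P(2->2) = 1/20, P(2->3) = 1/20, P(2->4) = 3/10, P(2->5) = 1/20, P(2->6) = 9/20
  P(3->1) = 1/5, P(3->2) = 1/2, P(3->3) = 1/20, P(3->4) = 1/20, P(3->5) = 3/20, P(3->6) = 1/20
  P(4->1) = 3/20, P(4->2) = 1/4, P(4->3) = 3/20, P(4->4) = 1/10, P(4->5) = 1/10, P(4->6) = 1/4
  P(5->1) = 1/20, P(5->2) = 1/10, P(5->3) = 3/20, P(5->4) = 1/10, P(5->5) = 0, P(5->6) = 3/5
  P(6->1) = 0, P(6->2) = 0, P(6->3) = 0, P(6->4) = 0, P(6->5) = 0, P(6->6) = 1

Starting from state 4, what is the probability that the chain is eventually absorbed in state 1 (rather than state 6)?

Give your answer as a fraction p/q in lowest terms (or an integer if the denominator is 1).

Let a_i = P(absorbed in 1 | start in state i).
Boundary conditions: a_1 = 1, a_6 = 0.
For each transient state i, a_i = sum_j P(i->j) * a_j:
  a_2 = 1/10*a_1 + 1/20*a_2 + 1/20*a_3 + 3/10*a_4 + 1/20*a_5 + 9/20*a_6
  a_3 = 1/5*a_1 + 1/2*a_2 + 1/20*a_3 + 1/20*a_4 + 3/20*a_5 + 1/20*a_6
  a_4 = 3/20*a_1 + 1/4*a_2 + 3/20*a_3 + 1/10*a_4 + 1/10*a_5 + 1/4*a_6
  a_5 = 1/20*a_1 + 1/10*a_2 + 3/20*a_3 + 1/10*a_4 + 0*a_5 + 3/5*a_6

Substituting a_1 = 1 and a_6 = 0, rearrange to (I - Q) a = r where r[i] = P(i -> 1):
  [19/20, -1/20, -3/10, -1/20] . (a_2, a_3, a_4, a_5) = 1/10
  [-1/2, 19/20, -1/20, -3/20] . (a_2, a_3, a_4, a_5) = 1/5
  [-1/4, -3/20, 9/10, -1/10] . (a_2, a_3, a_4, a_5) = 3/20
  [-1/10, -3/20, -1/10, 1] . (a_2, a_3, a_4, a_5) = 1/20

Solving yields:
  a_2 = 23840/102903
  a_3 = 38503/102903
  a_4 = 32024/102903
  a_5 = 16507/102903

Starting state is 4, so the absorption probability is a_4 = 32024/102903.

Answer: 32024/102903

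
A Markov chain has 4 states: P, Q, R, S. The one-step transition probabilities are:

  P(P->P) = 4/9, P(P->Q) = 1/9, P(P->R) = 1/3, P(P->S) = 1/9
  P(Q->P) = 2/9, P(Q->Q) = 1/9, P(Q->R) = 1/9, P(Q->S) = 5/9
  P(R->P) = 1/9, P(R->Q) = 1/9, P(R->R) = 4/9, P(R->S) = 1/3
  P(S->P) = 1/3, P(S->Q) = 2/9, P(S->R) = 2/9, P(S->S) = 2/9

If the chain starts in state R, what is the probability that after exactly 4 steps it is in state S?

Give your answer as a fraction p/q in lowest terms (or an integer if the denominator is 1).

Answer: 1796/6561

Derivation:
Computing P^4 by repeated multiplication:
P^1 =
  P: [4/9, 1/9, 1/3, 1/9]
  Q: [2/9, 1/9, 1/9, 5/9]
  R: [1/9, 1/9, 4/9, 1/3]
  S: [1/3, 2/9, 2/9, 2/9]
P^2 =
  P: [8/27, 10/81, 1/3, 20/81]
  Q: [26/81, 14/81, 7/27, 20/81]
  R: [19/81, 4/27, 26/81, 8/27]
  S: [8/27, 11/81, 23/81, 23/81]
P^3 =
  P: [203/729, 101/729, 230/729, 65/243]
  Q: [71/243, 101/729, 8/27, 199/729]
  R: [22/81, 35/243, 221/729, 205/729]
  S: [70/243, 104/729, 221/729, 194/729]
P^4 =
  P: [1829/6561, 308/2187, 2020/6561, 596/2187]
  Q: [1867/6561, 928/6561, 2002/6561, 196/729]
  R: [1838/6561, 934/6561, 1993/6561, 1796/6561]
  S: [617/2187, 923/6561, 2006/6561, 1781/6561]

(P^4)[R -> S] = 1796/6561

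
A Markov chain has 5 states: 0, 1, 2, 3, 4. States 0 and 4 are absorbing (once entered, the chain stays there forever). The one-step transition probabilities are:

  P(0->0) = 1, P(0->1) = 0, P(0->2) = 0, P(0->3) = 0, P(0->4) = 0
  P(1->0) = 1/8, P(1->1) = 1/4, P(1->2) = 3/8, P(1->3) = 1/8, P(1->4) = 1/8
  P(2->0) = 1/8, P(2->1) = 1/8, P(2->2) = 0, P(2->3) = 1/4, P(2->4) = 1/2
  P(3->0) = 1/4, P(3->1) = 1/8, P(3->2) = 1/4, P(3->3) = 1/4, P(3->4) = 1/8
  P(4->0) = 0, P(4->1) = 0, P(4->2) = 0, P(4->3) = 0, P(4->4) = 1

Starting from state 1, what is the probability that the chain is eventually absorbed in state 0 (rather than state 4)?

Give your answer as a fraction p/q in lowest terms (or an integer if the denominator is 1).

Answer: 2/5

Derivation:
Let a_i = P(absorbed in 0 | start in state i).
Boundary conditions: a_0 = 1, a_4 = 0.
For each transient state i, a_i = sum_j P(i->j) * a_j:
  a_1 = 1/8*a_0 + 1/4*a_1 + 3/8*a_2 + 1/8*a_3 + 1/8*a_4
  a_2 = 1/8*a_0 + 1/8*a_1 + 0*a_2 + 1/4*a_3 + 1/2*a_4
  a_3 = 1/4*a_0 + 1/8*a_1 + 1/4*a_2 + 1/4*a_3 + 1/8*a_4

Substituting a_0 = 1 and a_4 = 0, rearrange to (I - Q) a = r where r[i] = P(i -> 0):
  [3/4, -3/8, -1/8] . (a_1, a_2, a_3) = 1/8
  [-1/8, 1, -1/4] . (a_1, a_2, a_3) = 1/8
  [-1/8, -1/4, 3/4] . (a_1, a_2, a_3) = 1/4

Solving yields:
  a_1 = 2/5
  a_2 = 3/10
  a_3 = 1/2

Starting state is 1, so the absorption probability is a_1 = 2/5.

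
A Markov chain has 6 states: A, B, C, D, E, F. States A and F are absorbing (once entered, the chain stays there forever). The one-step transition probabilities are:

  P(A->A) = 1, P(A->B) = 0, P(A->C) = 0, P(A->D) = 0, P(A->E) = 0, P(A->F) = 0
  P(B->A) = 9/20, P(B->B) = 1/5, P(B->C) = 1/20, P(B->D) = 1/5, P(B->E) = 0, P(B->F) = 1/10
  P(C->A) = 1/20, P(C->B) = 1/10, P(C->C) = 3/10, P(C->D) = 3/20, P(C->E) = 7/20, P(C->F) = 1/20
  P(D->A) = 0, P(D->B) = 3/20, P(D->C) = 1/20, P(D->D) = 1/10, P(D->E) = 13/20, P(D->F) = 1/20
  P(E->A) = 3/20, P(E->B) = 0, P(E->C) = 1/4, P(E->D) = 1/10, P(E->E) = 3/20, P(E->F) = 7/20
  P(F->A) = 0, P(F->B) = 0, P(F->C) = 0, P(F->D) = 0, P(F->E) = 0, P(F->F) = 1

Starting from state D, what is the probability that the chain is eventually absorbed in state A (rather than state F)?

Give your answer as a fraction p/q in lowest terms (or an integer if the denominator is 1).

Let a_i = P(absorbed in A | start in state i).
Boundary conditions: a_A = 1, a_F = 0.
For each transient state i, a_i = sum_j P(i->j) * a_j:
  a_B = 9/20*a_A + 1/5*a_B + 1/20*a_C + 1/5*a_D + 0*a_E + 1/10*a_F
  a_C = 1/20*a_A + 1/10*a_B + 3/10*a_C + 3/20*a_D + 7/20*a_E + 1/20*a_F
  a_D = 0*a_A + 3/20*a_B + 1/20*a_C + 1/10*a_D + 13/20*a_E + 1/20*a_F
  a_E = 3/20*a_A + 0*a_B + 1/4*a_C + 1/10*a_D + 3/20*a_E + 7/20*a_F

Substituting a_A = 1 and a_F = 0, rearrange to (I - Q) a = r where r[i] = P(i -> A):
  [4/5, -1/20, -1/5, 0] . (a_B, a_C, a_D, a_E) = 9/20
  [-1/10, 7/10, -3/20, -7/20] . (a_B, a_C, a_D, a_E) = 1/20
  [-3/20, -1/20, 9/10, -13/20] . (a_B, a_C, a_D, a_E) = 0
  [0, -1/4, -1/10, 17/20] . (a_B, a_C, a_D, a_E) = 3/20

Solving yields:
  a_B = 30641/44633
  a_C = 19051/44633
  a_D = 17377/44633
  a_E = 15524/44633

Starting state is D, so the absorption probability is a_D = 17377/44633.

Answer: 17377/44633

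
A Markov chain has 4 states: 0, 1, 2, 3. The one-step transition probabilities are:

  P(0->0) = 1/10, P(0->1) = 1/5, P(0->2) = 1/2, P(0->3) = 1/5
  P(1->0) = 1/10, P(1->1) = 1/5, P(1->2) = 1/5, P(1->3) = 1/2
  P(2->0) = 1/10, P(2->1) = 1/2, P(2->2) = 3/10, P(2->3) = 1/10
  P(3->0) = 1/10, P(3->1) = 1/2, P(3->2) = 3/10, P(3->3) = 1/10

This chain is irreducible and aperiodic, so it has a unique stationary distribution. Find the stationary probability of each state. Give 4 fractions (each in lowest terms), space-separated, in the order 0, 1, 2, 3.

Answer: 1/10 47/130 369/1300 331/1300

Derivation:
The stationary distribution satisfies pi = pi * P, i.e.:
  pi_0 = 1/10*pi_0 + 1/10*pi_1 + 1/10*pi_2 + 1/10*pi_3
  pi_1 = 1/5*pi_0 + 1/5*pi_1 + 1/2*pi_2 + 1/2*pi_3
  pi_2 = 1/2*pi_0 + 1/5*pi_1 + 3/10*pi_2 + 3/10*pi_3
  pi_3 = 1/5*pi_0 + 1/2*pi_1 + 1/10*pi_2 + 1/10*pi_3
with normalization: pi_0 + pi_1 + pi_2 + pi_3 = 1.

Using the first 3 balance equations plus normalization, the linear system A*pi = b is:
  [-9/10, 1/10, 1/10, 1/10] . pi = 0
  [1/5, -4/5, 1/2, 1/2] . pi = 0
  [1/2, 1/5, -7/10, 3/10] . pi = 0
  [1, 1, 1, 1] . pi = 1

Solving yields:
  pi_0 = 1/10
  pi_1 = 47/130
  pi_2 = 369/1300
  pi_3 = 331/1300

Verification (pi * P):
  1/10*1/10 + 47/130*1/10 + 369/1300*1/10 + 331/1300*1/10 = 1/10 = pi_0  (ok)
  1/10*1/5 + 47/130*1/5 + 369/1300*1/2 + 331/1300*1/2 = 47/130 = pi_1  (ok)
  1/10*1/2 + 47/130*1/5 + 369/1300*3/10 + 331/1300*3/10 = 369/1300 = pi_2  (ok)
  1/10*1/5 + 47/130*1/2 + 369/1300*1/10 + 331/1300*1/10 = 331/1300 = pi_3  (ok)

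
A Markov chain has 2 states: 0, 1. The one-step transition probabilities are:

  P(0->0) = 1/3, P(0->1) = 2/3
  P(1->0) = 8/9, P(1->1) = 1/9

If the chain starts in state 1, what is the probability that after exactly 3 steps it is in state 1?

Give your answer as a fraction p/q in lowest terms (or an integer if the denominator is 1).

Computing P^3 by repeated multiplication:
P^1 =
  0: [1/3, 2/3]
  1: [8/9, 1/9]
P^2 =
  0: [19/27, 8/27]
  1: [32/81, 49/81]
P^3 =
  0: [121/243, 122/243]
  1: [488/729, 241/729]

(P^3)[1 -> 1] = 241/729

Answer: 241/729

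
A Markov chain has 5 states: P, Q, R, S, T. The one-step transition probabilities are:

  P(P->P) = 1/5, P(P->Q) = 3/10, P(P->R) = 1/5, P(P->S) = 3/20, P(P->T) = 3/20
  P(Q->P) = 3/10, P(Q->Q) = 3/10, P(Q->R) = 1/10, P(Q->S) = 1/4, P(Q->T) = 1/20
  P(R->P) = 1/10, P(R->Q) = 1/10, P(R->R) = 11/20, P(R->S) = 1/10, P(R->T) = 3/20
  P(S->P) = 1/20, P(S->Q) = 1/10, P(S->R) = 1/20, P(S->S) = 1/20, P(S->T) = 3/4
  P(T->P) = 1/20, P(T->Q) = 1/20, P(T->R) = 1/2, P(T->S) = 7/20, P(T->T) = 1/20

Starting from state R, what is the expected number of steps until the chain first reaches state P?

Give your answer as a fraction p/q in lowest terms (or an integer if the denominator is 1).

Let h_i = expected steps to first reach P from state i.
Boundary: h_P = 0.
First-step equations for the other states:
  h_Q = 1 + 3/10*h_P + 3/10*h_Q + 1/10*h_R + 1/4*h_S + 1/20*h_T
  h_R = 1 + 1/10*h_P + 1/10*h_Q + 11/20*h_R + 1/10*h_S + 3/20*h_T
  h_S = 1 + 1/20*h_P + 1/10*h_Q + 1/20*h_R + 1/20*h_S + 3/4*h_T
  h_T = 1 + 1/20*h_P + 1/20*h_Q + 1/2*h_R + 7/20*h_S + 1/20*h_T

Substituting h_P = 0 and rearranging gives the linear system (I - Q) h = 1:
  [7/10, -1/10, -1/4, -1/20] . (h_Q, h_R, h_S, h_T) = 1
  [-1/10, 9/20, -1/10, -3/20] . (h_Q, h_R, h_S, h_T) = 1
  [-1/10, -1/20, 19/20, -3/4] . (h_Q, h_R, h_S, h_T) = 1
  [-1/20, -1/2, -7/20, 19/20] . (h_Q, h_R, h_S, h_T) = 1

Solving yields:
  h_Q = 97360/13297
  h_R = 128520/13297
  h_S = 140320/13297
  h_T = 138460/13297

Starting state is R, so the expected hitting time is h_R = 128520/13297.

Answer: 128520/13297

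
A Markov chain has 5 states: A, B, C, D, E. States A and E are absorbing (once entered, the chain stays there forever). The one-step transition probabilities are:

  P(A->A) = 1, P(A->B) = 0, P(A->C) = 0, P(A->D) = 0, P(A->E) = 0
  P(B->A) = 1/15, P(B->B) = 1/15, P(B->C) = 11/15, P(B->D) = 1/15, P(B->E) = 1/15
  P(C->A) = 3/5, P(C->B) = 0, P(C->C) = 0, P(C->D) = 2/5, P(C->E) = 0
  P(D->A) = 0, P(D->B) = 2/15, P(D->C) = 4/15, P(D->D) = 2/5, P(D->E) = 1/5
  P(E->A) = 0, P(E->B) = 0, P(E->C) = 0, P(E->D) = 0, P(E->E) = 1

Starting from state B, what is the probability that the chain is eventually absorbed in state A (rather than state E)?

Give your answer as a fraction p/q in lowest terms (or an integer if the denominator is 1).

Let a_i = P(absorbed in A | start in state i).
Boundary conditions: a_A = 1, a_E = 0.
For each transient state i, a_i = sum_j P(i->j) * a_j:
  a_B = 1/15*a_A + 1/15*a_B + 11/15*a_C + 1/15*a_D + 1/15*a_E
  a_C = 3/5*a_A + 0*a_B + 0*a_C + 2/5*a_D + 0*a_E
  a_D = 0*a_A + 2/15*a_B + 4/15*a_C + 2/5*a_D + 1/5*a_E

Substituting a_A = 1 and a_E = 0, rearrange to (I - Q) a = r where r[i] = P(i -> A):
  [14/15, -11/15, -1/15] . (a_B, a_C, a_D) = 1/15
  [0, 1, -2/5] . (a_B, a_C, a_D) = 3/5
  [-2/15, -4/15, 3/5] . (a_B, a_C, a_D) = 0

Solving yields:
  a_B = 173/232
  a_C = 47/58
  a_D = 61/116

Starting state is B, so the absorption probability is a_B = 173/232.

Answer: 173/232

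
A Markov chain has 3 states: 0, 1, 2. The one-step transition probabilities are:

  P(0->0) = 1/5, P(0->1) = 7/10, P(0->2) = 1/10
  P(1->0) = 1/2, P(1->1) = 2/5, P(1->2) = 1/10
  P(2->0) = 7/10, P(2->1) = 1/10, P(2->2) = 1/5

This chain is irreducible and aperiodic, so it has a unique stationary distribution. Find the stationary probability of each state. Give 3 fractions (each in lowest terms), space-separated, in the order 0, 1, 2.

The stationary distribution satisfies pi = pi * P, i.e.:
  pi_0 = 1/5*pi_0 + 1/2*pi_1 + 7/10*pi_2
  pi_1 = 7/10*pi_0 + 2/5*pi_1 + 1/10*pi_2
  pi_2 = 1/10*pi_0 + 1/10*pi_1 + 1/5*pi_2
with normalization: pi_0 + pi_1 + pi_2 = 1.

Using the first 2 balance equations plus normalization, the linear system A*pi = b is:
  [-4/5, 1/2, 7/10] . pi = 0
  [7/10, -3/5, 1/10] . pi = 0
  [1, 1, 1] . pi = 1

Solving yields:
  pi_0 = 47/117
  pi_1 = 19/39
  pi_2 = 1/9

Verification (pi * P):
  47/117*1/5 + 19/39*1/2 + 1/9*7/10 = 47/117 = pi_0  (ok)
  47/117*7/10 + 19/39*2/5 + 1/9*1/10 = 19/39 = pi_1  (ok)
  47/117*1/10 + 19/39*1/10 + 1/9*1/5 = 1/9 = pi_2  (ok)

Answer: 47/117 19/39 1/9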